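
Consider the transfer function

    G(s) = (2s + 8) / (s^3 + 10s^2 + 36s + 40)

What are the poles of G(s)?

s = -4 + 2j, -4 - 2j, -2

The poles are the roots of the denominator s^3 + 10s^2 + 36s + 40 = 0.
Trying s = -2: the polynomial evaluates to 0, so (s + 2) is a factor.
Dividing out leaves s^2 + 8s + 20 = 0.
The quadratic formula then gives s = -4 ± 2j.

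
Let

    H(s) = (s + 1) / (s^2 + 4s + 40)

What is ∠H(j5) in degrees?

∠H(j5) ≈ 25.56°

At s = j5: numerator = 1 + j5, denominator = 15 + j20.
∠H = ∠num − ∠den = 78.690° − (53.130°) = 25.56°.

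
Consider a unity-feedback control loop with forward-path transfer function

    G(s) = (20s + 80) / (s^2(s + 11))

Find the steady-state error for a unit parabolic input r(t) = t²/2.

G(s) has 2 poles at the origin.
This is a Type 2 system. Ka = lim_{s→0} s^2·G(s) = 80/11.
e_ss = 1/Ka = 1/(80/11) = 11/80 ≈ 0.1375.

e_ss = 0.1375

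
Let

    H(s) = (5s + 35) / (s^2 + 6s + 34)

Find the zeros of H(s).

s = -7

Set the numerator to zero: 5s + 35 = 0, i.e. 5·(s + 7) = 0.
So s = -7.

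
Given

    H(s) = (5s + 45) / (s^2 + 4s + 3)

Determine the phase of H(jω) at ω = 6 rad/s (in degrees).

∠H(j6) ≈ -110.3°

At s = j6: numerator = 45 + j30, denominator = -33 + j24.
∠H = ∠num − ∠den = 33.690° − (143.97°) = -110.3°.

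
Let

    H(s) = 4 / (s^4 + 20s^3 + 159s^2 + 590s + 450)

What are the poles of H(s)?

The poles are the roots of the denominator s^4 + 20s^3 + 159s^2 + 590s + 450 = 0.
Trying s = -1: the polynomial evaluates to 0, so (s + 1) is a factor.
Dividing out leaves s^3 + 19s^2 + 140s + 450 = 0.
This factors further as (s^2 + 10s + 50)(s + 9) = 0.

s = -1, -5 ± 5j, -9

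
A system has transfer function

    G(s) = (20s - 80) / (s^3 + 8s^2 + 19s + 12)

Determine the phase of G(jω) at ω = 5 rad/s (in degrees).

∠G(j5) ≈ -60.41°

At s = j5: numerator = -80 + j100, denominator = -188 - j30.
∠G = ∠num − ∠den = 128.66° − (-170.93°) = 299.6°, which wraps to -60.41°.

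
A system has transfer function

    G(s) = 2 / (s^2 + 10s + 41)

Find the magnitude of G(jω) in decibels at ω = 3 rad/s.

|G(j3)|_dB ≈ -26.8 dB

Substitute s = j3: numerator = 2, denominator = 32 + j30.
|G(j3)| = |2| / |32 + j30| = 2 / 43.863 ≈ 0.04560.
In decibels: 20·log₁₀(0.04560) ≈ -26.8 dB.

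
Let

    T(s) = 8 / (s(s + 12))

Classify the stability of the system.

marginally stable

The poles can be read from the denominator factors: s = 0, -12.
Since the simple pole(s) at s = 0 lie on the jω-axis with none in the right half-plane, the system is marginally stable.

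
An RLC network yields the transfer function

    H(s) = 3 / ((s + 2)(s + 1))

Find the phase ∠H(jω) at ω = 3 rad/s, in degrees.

At s = j3: numerator = 3, denominator = -7 + j9.
∠H = ∠num − ∠den = 0° − (127.87°) = -127.9°.

∠H(j3) ≈ -127.9°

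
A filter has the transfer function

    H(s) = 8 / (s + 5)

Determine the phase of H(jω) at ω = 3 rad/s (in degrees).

∠H(j3) ≈ -30.96°

At s = j3: numerator = 8, denominator = 5 + j3.
∠H = ∠num − ∠den = 0° − (30.964°) = -30.96°.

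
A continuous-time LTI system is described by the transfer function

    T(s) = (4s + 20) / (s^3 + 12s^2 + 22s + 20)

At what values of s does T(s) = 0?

s = -5

Set the numerator to zero: 4s + 20 = 0, i.e. 4·(s + 5) = 0.
So s = -5.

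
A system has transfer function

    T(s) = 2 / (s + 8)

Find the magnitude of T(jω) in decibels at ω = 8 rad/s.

|T(j8)|_dB ≈ -15.1 dB

Substitute s = j8: numerator = 2, denominator = 8 + j8.
|T(j8)| = |2| / |8 + j8| = 2 / 11.314 ≈ 0.1768.
In decibels: 20·log₁₀(0.1768) ≈ -15.1 dB.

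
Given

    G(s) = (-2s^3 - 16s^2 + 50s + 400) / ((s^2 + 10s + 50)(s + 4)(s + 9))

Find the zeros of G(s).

s = -5, 5, -8

Set the numerator to zero: -2s^3 - 16s^2 + 50s + 400 = 0, i.e. -2·(s^3 + 8s^2 - 25s - 200) = 0.
Factoring: (s + 5)(s - 5)(s + 8) = 0.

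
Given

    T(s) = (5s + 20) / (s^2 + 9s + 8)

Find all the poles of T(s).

The poles are the roots of the denominator s^2 + 9s + 8 = 0.
Factoring: (s + 8)(s + 1) = 0, so s = -8 and s = -1.

s = -8, -1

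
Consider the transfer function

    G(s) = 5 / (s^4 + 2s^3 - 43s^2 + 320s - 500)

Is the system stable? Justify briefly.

unstable

The denominator s^4 + 2s^3 - 43s^2 + 320s - 500 factors as (s + 10)(s^2 - 6s + 25)(s - 2), giving poles at s = -10, 3 + 4j, 3 - 4j, 2.
Since the pole(s) at s = 3 + 4j, 3 - 4j, 2 lie in the right half-plane, the system is unstable.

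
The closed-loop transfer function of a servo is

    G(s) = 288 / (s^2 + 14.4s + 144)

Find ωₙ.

Compare the denominator to the standard form s^2 + 2ζωₙs + ωₙ².
ωₙ² = 144, so ωₙ = 12 rad/s.

ωₙ = 12 rad/s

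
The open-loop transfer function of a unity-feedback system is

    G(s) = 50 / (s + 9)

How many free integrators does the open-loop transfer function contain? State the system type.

The denominator has no factor of s at the origin — no free integrator — so this is a Type 0 system.

Type 0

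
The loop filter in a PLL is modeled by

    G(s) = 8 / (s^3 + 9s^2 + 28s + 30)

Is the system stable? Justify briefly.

The denominator s^3 + 9s^2 + 28s + 30 factors as (s + 3)(s^2 + 6s + 10), giving poles at s = -3, -3 + j, -3 - j.
Since all poles lie strictly in the left half-plane, the system is stable.

stable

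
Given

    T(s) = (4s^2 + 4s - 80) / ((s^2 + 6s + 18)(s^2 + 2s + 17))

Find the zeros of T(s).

Set the numerator to zero: 4s^2 + 4s - 80 = 0, i.e. 4·(s^2 + s - 20) = 0.
Factoring: (s - 4)(s + 5) = 0.

s = 4, -5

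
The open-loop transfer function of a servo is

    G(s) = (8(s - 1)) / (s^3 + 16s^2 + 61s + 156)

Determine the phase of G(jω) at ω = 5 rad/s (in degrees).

∠G(j5) ≈ -42.27°

At s = j5: numerator = -8 + j40, denominator = -244 + j180.
∠G = ∠num − ∠den = 101.31° − (143.58°) = -42.27°.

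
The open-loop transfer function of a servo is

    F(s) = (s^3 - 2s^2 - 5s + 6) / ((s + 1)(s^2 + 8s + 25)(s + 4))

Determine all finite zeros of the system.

s = 3, 1, -2

Set the numerator to zero: s^3 - 2s^2 - 5s + 6 = 0.
Factoring: (s - 3)(s - 1)(s + 2) = 0.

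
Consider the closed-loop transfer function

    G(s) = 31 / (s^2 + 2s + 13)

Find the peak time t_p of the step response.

t_p ≈ 0.9069 s

Comparing s^2 + 2s + 13 to s^2 + 2ζωₙs + ωₙ²: ωₙ = √13 ≈ 3.606 rad/s and ζ = 2/(2·√13) ≈ 0.2774.
ζωₙ = 2/2 = 1, so ω_d = ωₙ√(1−ζ²) = √(ωₙ² − (ζωₙ)²) = √(13 − 1²) = √12 ≈ 3.464 rad/s.
t_p = π/ω_d = π/3.464 ≈ 0.9069 s.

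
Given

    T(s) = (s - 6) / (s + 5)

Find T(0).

At s = 0 each factor (s + a) contributes a and each (s^2 + bs + c) contributes c.
T(0) = 1·(-6) / ((5)) = -6/5 = -6/5.

T(0) = -6/5 ≈ -1.200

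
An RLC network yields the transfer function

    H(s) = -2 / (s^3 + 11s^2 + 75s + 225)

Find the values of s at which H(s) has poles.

The poles are the roots of the denominator s^3 + 11s^2 + 75s + 225 = 0.
Trying s = -5: the polynomial evaluates to 0, so (s + 5) is a factor.
Dividing out leaves s^2 + 6s + 45 = 0.
The quadratic formula then gives s = -3 ± 6j.

s = -5, -3 + 6j, -3 - 6j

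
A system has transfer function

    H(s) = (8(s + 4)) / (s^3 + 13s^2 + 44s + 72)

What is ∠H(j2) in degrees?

∠H(j2) ≈ -49.40°

At s = j2: numerator = 32 + j16, denominator = 20 + j80.
∠H = ∠num − ∠den = 26.565° − (75.964°) = -49.40°.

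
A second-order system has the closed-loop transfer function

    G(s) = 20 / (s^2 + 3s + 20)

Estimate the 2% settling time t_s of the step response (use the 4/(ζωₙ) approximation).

Comparing s^2 + 3s + 20 to s^2 + 2ζωₙs + ωₙ²: ωₙ = √20 ≈ 4.472 rad/s and ζ = 3/(2·√20) ≈ 0.3354.
ζωₙ = 3/2 = 1.5, so t_s ≈ 4/(ζωₙ) = 4/1.5 ≈ 2.667 s.

t_s ≈ 2.667 s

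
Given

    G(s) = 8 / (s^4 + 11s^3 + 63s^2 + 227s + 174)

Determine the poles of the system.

s = -2 + 5j, -2 - 5j, -1, -6

The poles are the roots of the denominator s^4 + 11s^3 + 63s^2 + 227s + 174 = 0.
Trying s = -1: the polynomial evaluates to 0, so (s + 1) is a factor.
Dividing out leaves s^3 + 10s^2 + 53s + 174 = 0.
This factors further as (s^2 + 4s + 29)(s + 6) = 0.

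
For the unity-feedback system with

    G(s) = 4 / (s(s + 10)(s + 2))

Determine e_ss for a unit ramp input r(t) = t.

e_ss = 5

G(s) has one pole at the origin.
This is a Type 1 system. Kv = lim_{s→0} s·G(s) = 4/20 = 1/5.
e_ss = 1/Kv = 1/(1/5) = 5.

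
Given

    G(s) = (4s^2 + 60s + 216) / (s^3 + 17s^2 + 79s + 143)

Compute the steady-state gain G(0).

Set s = 0: G(0) = (216) / (143) = 216/143.

G(0) = 216/143 ≈ 1.510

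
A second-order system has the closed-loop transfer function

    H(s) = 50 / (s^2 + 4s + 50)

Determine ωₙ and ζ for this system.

ωₙ ≈ 7.071 rad/s, ζ ≈ 0.2828

Compare the denominator to the standard form s^2 + 2ζωₙs + ωₙ².
ωₙ² = 50, so ωₙ = √50 ≈ 7.071 rad/s.
2ζωₙ = 4, so ζ = 4/(2·√50) ≈ 0.2828.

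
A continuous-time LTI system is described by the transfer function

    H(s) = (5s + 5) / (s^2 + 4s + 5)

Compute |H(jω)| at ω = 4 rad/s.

Substitute s = j4: numerator = 5 + j20, denominator = -11 + j16.
|H(j4)| = |5 + j20| / |-11 + j16| = 20.616 / 19.416 ≈ 1.062.

|H(j4)| ≈ 1.062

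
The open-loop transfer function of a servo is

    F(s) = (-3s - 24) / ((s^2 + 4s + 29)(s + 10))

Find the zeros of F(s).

Set the numerator to zero: -3s - 24 = 0, i.e. -3·(s + 8) = 0.
So s = -8.

s = -8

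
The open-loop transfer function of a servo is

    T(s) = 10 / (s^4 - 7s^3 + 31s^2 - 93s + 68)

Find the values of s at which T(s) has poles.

The poles are the roots of the denominator s^4 - 7s^3 + 31s^2 - 93s + 68 = 0.
Trying s = 1: the polynomial evaluates to 0, so (s - 1) is a factor.
Dividing out leaves s^3 - 6s^2 + 25s - 68 = 0.
This factors further as (s^2 - 2s + 17)(s - 4) = 0.

s = 1 + 4j, 1 - 4j, 1, 4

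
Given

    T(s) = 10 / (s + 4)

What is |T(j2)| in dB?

Substitute s = j2: numerator = 10, denominator = 4 + j2.
|T(j2)| = |10| / |4 + j2| = 10 / 4.4721 ≈ 2.236.
In decibels: 20·log₁₀(2.236) ≈ 6.99 dB.

|T(j2)|_dB ≈ 6.99 dB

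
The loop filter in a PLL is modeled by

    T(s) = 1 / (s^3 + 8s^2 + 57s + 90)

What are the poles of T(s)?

The poles are the roots of the denominator s^3 + 8s^2 + 57s + 90 = 0.
Trying s = -2: the polynomial evaluates to 0, so (s + 2) is a factor.
Dividing out leaves s^2 + 6s + 45 = 0.
The quadratic formula then gives s = -3 ± 6j.

s = -3 ± 6j, -2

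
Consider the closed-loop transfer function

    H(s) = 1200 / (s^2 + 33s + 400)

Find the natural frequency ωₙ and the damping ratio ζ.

ωₙ = 20 rad/s, ζ = 0.825

Compare the denominator to the standard form s^2 + 2ζωₙs + ωₙ².
ωₙ² = 400, so ωₙ = 20 rad/s.
2ζωₙ = 33, so ζ = 33/(2·20) = 0.825.
With ζ = 0.825 the response is underdamped.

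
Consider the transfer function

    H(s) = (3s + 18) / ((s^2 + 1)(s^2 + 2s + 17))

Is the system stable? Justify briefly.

marginally stable

The poles can be read from the denominator factors: s = ±j, -1 ± 4j.
Since the simple pole(s) at s = ±j lie on the jω-axis with none in the right half-plane, the system is marginally stable.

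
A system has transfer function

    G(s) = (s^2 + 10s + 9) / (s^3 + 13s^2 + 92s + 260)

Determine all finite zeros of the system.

s = -9, -1

Set the numerator to zero: s^2 + 10s + 9 = 0.
Factoring: (s + 9)(s + 1) = 0.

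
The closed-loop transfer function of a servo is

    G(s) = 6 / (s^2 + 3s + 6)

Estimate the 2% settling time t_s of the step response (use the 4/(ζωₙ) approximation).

Comparing s^2 + 3s + 6 to s^2 + 2ζωₙs + ωₙ²: ωₙ = √6 ≈ 2.449 rad/s and ζ = 3/(2·√6) ≈ 0.6124.
ζωₙ = 3/2 = 1.5, so t_s ≈ 4/(ζωₙ) = 4/1.5 ≈ 2.667 s.

t_s ≈ 2.667 s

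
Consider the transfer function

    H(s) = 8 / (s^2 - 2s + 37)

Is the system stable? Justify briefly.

unstable

The denominator s^2 - 2s + 37 factors as (s^2 - 2s + 37), giving poles at s = 1 + 6j, 1 - 6j.
Since the pole(s) at s = 1 + 6j, 1 - 6j lie in the right half-plane, the system is unstable.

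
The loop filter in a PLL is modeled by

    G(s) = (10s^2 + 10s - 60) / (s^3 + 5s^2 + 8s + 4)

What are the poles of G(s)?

s = -2, -2, -1

The poles are the roots of the denominator s^3 + 5s^2 + 8s + 4 = 0.
Trying s = -2: the polynomial evaluates to 0, so (s + 2) is a factor.
Dividing out leaves s^2 + 3s + 2 = 0.
Factoring the quadratic: (s + 2)(s + 1) = 0.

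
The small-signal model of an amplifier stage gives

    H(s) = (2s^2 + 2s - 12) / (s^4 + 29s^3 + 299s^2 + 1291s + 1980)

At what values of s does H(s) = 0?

Set the numerator to zero: 2s^2 + 2s - 12 = 0, i.e. 2·(s^2 + s - 6) = 0.
Factoring: (s + 3)(s - 2) = 0.

s = -3, 2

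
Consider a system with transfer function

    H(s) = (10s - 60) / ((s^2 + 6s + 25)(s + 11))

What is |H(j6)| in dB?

|H(j6)|_dB ≈ -14.9 dB

Substitute s = j6: numerator = -60 + j60, denominator = -337 + j330.
|H(j6)| = |-60 + j60| / |-337 + j330| = 84.853 / 471.67 ≈ 0.1799.
In decibels: 20·log₁₀(0.1799) ≈ -14.9 dB.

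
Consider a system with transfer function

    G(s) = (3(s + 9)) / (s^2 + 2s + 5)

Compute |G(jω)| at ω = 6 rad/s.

|G(j6)| ≈ 0.9762

Substitute s = j6: numerator = 27 + j18, denominator = -31 + j12.
|G(j6)| = |27 + j18| / |-31 + j12| = 32.450 / 33.242 ≈ 0.9762.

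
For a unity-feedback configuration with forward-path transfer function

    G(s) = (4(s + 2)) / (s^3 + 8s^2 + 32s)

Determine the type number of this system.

Type 1

The denominator has 1 factor of s at the origin (free integrator), so this is a Type 1 system.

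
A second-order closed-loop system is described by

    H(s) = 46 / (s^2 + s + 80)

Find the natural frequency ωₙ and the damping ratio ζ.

ωₙ ≈ 8.944 rad/s, ζ ≈ 0.05590

Compare the denominator to the standard form s^2 + 2ζωₙs + ωₙ².
ωₙ² = 80, so ωₙ = √80 ≈ 8.944 rad/s.
2ζωₙ = 1, so ζ = 1/(2·√80) ≈ 0.05590.
With ζ = 0.05590 the response is underdamped.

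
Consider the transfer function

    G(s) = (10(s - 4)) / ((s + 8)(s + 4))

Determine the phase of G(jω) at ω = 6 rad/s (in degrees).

∠G(j6) ≈ 30.51°

At s = j6: numerator = -40 + j60, denominator = -4 + j72.
∠G = ∠num − ∠den = 123.69° − (93.180°) = 30.51°.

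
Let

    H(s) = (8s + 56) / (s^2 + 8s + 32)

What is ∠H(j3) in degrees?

∠H(j3) ≈ -23.02°

At s = j3: numerator = 56 + j24, denominator = 23 + j24.
∠H = ∠num − ∠den = 23.199° − (46.219°) = -23.02°.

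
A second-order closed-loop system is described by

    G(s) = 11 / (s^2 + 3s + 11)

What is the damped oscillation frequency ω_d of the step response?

ω_d ≈ 2.958 rad/s

Comparing s^2 + 3s + 11 to s^2 + 2ζωₙs + ωₙ²: ωₙ = √11 ≈ 3.317 rad/s and ζ = 3/(2·√11) ≈ 0.4523.
ζωₙ = 3/2 = 1.5, so ω_d = ωₙ√(1−ζ²) = √(ωₙ² − (ζωₙ)²) = √(11 − 1.5²) = √8.75 ≈ 2.958 rad/s.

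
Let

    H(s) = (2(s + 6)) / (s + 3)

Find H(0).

H(0) = 4

Set s = 0: H(0) = (12) / (3) = 4.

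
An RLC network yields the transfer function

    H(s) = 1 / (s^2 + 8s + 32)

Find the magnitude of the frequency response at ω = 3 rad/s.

Substitute s = j3: numerator = 1, denominator = 23 + j24.
|H(j3)| = |1| / |23 + j24| = 1 / 33.242 ≈ 0.03008.

|H(j3)| ≈ 0.03008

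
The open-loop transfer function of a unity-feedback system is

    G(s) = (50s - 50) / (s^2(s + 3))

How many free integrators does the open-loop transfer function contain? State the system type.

Type 2

The denominator has 2 factors of s at the origin (free integrators), so this is a Type 2 system.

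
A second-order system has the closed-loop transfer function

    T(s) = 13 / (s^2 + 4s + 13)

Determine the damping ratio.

ζ ≈ 0.5547

Compare the denominator to the standard form s^2 + 2ζωₙs + ωₙ².
ωₙ² = 13, so ωₙ = √13 ≈ 3.606 rad/s.
2ζωₙ = 4, so ζ = 4/(2·√13) ≈ 0.5547.
With ζ = 0.5547 the response is underdamped.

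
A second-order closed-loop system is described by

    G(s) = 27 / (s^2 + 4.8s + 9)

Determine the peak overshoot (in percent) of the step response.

Comparing s^2 + 4.8s + 9 to s^2 + 2ζωₙs + ωₙ²: ωₙ = 3 rad/s and ζ = 4.8/(2·3) = 0.8.
%OS = 100·exp(−πζ/√(1−ζ²)) = 100·exp(−π·0.8/√(1−0.8²)) ≈ 1.52%.

%OS ≈ 1.52%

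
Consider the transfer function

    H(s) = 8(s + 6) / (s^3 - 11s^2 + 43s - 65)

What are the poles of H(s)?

s = 5, 3 ± 2j

The poles are the roots of the denominator s^3 - 11s^2 + 43s - 65 = 0.
Trying s = 5: the polynomial evaluates to 0, so (s - 5) is a factor.
Dividing out leaves s^2 - 6s + 13 = 0.
The quadratic formula then gives s = 3 ± 2j.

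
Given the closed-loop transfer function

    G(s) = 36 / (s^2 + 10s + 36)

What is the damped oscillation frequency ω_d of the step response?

Comparing s^2 + 10s + 36 to s^2 + 2ζωₙs + ωₙ²: ωₙ = 6 rad/s and ζ = 10/(2·6) ≈ 0.8333.
ζωₙ = 10/2 = 5, so ω_d = ωₙ√(1−ζ²) = √(ωₙ² − (ζωₙ)²) = √(36 − 5²) = √11 ≈ 3.317 rad/s.

ω_d ≈ 3.317 rad/s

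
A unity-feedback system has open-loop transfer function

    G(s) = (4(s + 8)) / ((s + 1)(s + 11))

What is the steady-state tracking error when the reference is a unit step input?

G(s) has no poles at the origin.
This is a Type 0 system. Kp = lim_{s→0} G(s) = 32/11.
e_ss = 1/(1 + Kp) = 1/(1 + 32/11) = 11/43 ≈ 0.2558.

e_ss = 0.2558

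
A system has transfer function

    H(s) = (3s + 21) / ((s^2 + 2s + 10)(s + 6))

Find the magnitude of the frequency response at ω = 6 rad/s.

|H(j6)| ≈ 0.1138

Substitute s = j6: numerator = 21 + j18, denominator = -228 - j84.
|H(j6)| = |21 + j18| / |-228 - j84| = 27.659 / 242.98 ≈ 0.1138.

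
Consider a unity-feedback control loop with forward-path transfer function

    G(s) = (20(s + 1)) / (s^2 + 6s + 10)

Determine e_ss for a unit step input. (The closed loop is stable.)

G(s) has no poles at the origin.
This is a Type 0 system. Kp = lim_{s→0} G(s) = 20/10 = 2.
e_ss = 1/(1 + Kp) = 1/(1 + 2) = 1/3 ≈ 0.3333.

e_ss = 0.3333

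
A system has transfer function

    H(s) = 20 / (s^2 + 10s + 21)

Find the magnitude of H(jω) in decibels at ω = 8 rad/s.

|H(j8)|_dB ≈ -13.1 dB

Substitute s = j8: numerator = 20, denominator = -43 + j80.
|H(j8)| = |20| / |-43 + j80| = 20 / 90.824 ≈ 0.2202.
In decibels: 20·log₁₀(0.2202) ≈ -13.1 dB.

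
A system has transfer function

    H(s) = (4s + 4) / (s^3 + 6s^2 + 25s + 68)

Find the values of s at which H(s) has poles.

s = -1 + 4j, -1 - 4j, -4

The poles are the roots of the denominator s^3 + 6s^2 + 25s + 68 = 0.
Trying s = -4: the polynomial evaluates to 0, so (s + 4) is a factor.
Dividing out leaves s^2 + 2s + 17 = 0.
The quadratic formula then gives s = -1 ± 4j.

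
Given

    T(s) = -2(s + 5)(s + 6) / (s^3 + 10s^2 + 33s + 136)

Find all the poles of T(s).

s = -1 + 4j, -1 - 4j, -8

The poles are the roots of the denominator s^3 + 10s^2 + 33s + 136 = 0.
Trying s = -8: the polynomial evaluates to 0, so (s + 8) is a factor.
Dividing out leaves s^2 + 2s + 17 = 0.
The quadratic formula then gives s = -1 ± 4j.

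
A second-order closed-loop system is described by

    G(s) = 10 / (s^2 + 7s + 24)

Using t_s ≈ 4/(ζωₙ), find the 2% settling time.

t_s ≈ 1.143 s

Comparing s^2 + 7s + 24 to s^2 + 2ζωₙs + ωₙ²: ωₙ = √24 ≈ 4.899 rad/s and ζ = 7/(2·√24) ≈ 0.7144.
ζωₙ = 7/2 = 3.5, so t_s ≈ 4/(ζωₙ) = 4/3.5 ≈ 1.143 s.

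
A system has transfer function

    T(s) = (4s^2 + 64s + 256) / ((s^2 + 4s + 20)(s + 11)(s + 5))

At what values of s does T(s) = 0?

s = -8, -8

Set the numerator to zero: 4s^2 + 64s + 256 = 0, i.e. 4·(s^2 + 16s + 64) = 0.
Factoring: (s + 8)^2 = 0.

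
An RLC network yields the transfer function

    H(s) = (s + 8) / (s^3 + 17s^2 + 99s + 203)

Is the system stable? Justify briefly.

The denominator s^3 + 17s^2 + 99s + 203 factors as (s^2 + 10s + 29)(s + 7), giving poles at s = -5 + 2j, -5 - 2j, -7.
Since all poles lie strictly in the left half-plane, the system is stable.

stable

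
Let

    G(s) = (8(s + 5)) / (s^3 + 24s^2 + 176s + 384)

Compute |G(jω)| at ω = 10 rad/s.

Substitute s = j10: numerator = 40 + j80, denominator = -2016 + j760.
|G(j10)| = |40 + j80| / |-2016 + j760| = 89.443 / 2154.5 ≈ 0.04151.

|G(j10)| ≈ 0.04151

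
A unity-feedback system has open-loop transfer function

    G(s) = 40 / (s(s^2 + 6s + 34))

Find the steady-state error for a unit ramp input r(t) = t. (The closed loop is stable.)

e_ss = 0.8500

G(s) has one pole at the origin.
This is a Type 1 system. Kv = lim_{s→0} s·G(s) = 40/34 = 20/17.
e_ss = 1/Kv = 1/(20/17) = 17/20 ≈ 0.8500.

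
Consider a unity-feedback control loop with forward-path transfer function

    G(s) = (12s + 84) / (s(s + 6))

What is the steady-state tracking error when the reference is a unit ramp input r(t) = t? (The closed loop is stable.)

G(s) has one pole at the origin.
This is a Type 1 system. Kv = lim_{s→0} s·G(s) = 84/6 = 14.
e_ss = 1/Kv = 1/(14) = 1/14 ≈ 0.07143.

e_ss = 0.07143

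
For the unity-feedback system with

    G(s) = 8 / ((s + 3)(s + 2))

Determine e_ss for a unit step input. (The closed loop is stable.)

G(s) has no poles at the origin.
This is a Type 0 system. Kp = lim_{s→0} G(s) = 8/6 = 4/3.
e_ss = 1/(1 + Kp) = 1/(1 + 4/3) = 3/7 ≈ 0.4286.

e_ss = 0.4286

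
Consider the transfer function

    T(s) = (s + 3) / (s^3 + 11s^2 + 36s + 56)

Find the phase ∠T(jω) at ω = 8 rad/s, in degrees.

At s = j8: numerator = 3 + j8, denominator = -648 - j224.
∠T = ∠num − ∠den = 69.444° − (-160.93°) = 230.4°, which wraps to -129.6°.

∠T(j8) ≈ -129.6°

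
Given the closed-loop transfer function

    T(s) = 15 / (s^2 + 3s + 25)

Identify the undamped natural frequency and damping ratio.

ωₙ = 5 rad/s, ζ = 0.3

Compare the denominator to the standard form s^2 + 2ζωₙs + ωₙ².
ωₙ² = 25, so ωₙ = 5 rad/s.
2ζωₙ = 3, so ζ = 3/(2·5) = 0.3.
With ζ = 0.3 the response is underdamped.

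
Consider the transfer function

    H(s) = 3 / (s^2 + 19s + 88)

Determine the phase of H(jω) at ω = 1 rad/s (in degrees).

At s = j1: numerator = 3, denominator = 87 + j19.
∠H = ∠num − ∠den = 0° − (12.319°) = -12.32°.

∠H(j1) ≈ -12.32°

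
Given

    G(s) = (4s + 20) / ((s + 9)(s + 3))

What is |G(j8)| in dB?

|G(j8)|_dB ≈ -8.71 dB

Substitute s = j8: numerator = 20 + j32, denominator = -37 + j96.
|G(j8)| = |20 + j32| / |-37 + j96| = 37.736 / 102.88 ≈ 0.3668.
In decibels: 20·log₁₀(0.3668) ≈ -8.71 dB.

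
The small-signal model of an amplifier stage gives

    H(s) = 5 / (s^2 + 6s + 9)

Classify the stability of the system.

stable

The denominator s^2 + 6s + 9 factors as (s + 3)^2, giving poles at s = -3, -3.
Since all poles lie strictly in the left half-plane, the system is stable.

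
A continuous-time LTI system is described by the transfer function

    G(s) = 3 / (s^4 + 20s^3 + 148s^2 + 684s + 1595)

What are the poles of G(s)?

s = -2 ± 5j, -11, -5

The poles are the roots of the denominator s^4 + 20s^3 + 148s^2 + 684s + 1595 = 0.
Trying s = -11: the polynomial evaluates to 0, so (s + 11) is a factor.
Dividing out leaves s^3 + 9s^2 + 49s + 145 = 0.
This factors further as (s^2 + 4s + 29)(s + 5) = 0.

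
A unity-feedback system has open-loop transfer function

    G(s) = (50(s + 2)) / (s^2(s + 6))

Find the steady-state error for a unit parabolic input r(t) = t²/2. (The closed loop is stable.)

e_ss = 0.06000

G(s) has 2 poles at the origin.
This is a Type 2 system. Ka = lim_{s→0} s^2·G(s) = 100/6 = 50/3.
e_ss = 1/Ka = 1/(50/3) = 3/50 ≈ 0.06000.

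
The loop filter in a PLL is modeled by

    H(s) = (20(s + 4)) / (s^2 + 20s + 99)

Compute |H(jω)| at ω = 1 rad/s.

|H(j1)| ≈ 0.8245

Substitute s = j1: numerator = 80 + j20, denominator = 98 + j20.
|H(j1)| = |80 + j20| / |98 + j20| = 82.462 / 100.02 ≈ 0.8245.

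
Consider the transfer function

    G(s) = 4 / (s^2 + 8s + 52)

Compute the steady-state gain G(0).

G(0) = 1/13 ≈ 0.07692

Set s = 0: G(0) = (4) / (52) = 1/13.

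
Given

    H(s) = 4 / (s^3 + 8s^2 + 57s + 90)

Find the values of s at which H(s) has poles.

The poles are the roots of the denominator s^3 + 8s^2 + 57s + 90 = 0.
Trying s = -2: the polynomial evaluates to 0, so (s + 2) is a factor.
Dividing out leaves s^2 + 6s + 45 = 0.
The quadratic formula then gives s = -3 ± 6j.

s = -2, -3 + 6j, -3 - 6j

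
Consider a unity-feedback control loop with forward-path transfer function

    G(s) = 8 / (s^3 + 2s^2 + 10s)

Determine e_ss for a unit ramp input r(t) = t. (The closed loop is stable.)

G(s) has one pole at the origin.
This is a Type 1 system. Kv = lim_{s→0} s·G(s) = 8/10 = 4/5.
e_ss = 1/Kv = 1/(4/5) = 5/4 ≈ 1.250.

e_ss = 1.250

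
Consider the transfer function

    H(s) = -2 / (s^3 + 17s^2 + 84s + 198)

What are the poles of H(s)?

The poles are the roots of the denominator s^3 + 17s^2 + 84s + 198 = 0.
Trying s = -11: the polynomial evaluates to 0, so (s + 11) is a factor.
Dividing out leaves s^2 + 6s + 18 = 0.
The quadratic formula then gives s = -3 ± 3j.

s = -11, -3 ± 3j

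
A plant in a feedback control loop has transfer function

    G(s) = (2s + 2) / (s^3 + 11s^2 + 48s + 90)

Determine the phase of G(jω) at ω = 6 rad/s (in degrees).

∠G(j6) ≈ -86.22°

At s = j6: numerator = 2 + j12, denominator = -306 + j72.
∠G = ∠num − ∠den = 80.538° − (166.76°) = -86.22°.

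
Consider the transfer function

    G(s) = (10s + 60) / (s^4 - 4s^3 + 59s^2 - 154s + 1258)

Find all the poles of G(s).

The poles are the roots of the denominator s^4 - 4s^3 + 59s^2 - 154s + 1258 = 0.
No real roots exist; factor into two real quadratics: (s^2 - 6s + 34)(s^2 + 2s + 37) = 0.
Each quadratic gives a conjugate pair via the quadratic formula.

s = 3 ± 5j, -1 ± 6j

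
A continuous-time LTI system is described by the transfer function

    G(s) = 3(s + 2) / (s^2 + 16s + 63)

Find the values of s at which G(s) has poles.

s = -9, -7

The poles are the roots of the denominator s^2 + 16s + 63 = 0.
Factoring: (s + 9)(s + 7) = 0, so s = -9 and s = -7.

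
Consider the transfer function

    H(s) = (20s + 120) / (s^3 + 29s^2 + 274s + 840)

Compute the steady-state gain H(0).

Set s = 0: H(0) = (120) / (840) = 1/7.

H(0) = 1/7 ≈ 0.1429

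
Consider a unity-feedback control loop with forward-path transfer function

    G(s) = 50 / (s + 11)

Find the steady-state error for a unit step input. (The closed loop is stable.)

e_ss = 0.1803

G(s) has no poles at the origin.
This is a Type 0 system. Kp = lim_{s→0} G(s) = 50/11.
e_ss = 1/(1 + Kp) = 1/(1 + 50/11) = 11/61 ≈ 0.1803.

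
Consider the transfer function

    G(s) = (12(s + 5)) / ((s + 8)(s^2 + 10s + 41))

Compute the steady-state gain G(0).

G(0) = 15/82 ≈ 0.1829

At s = 0 each factor (s + a) contributes a and each (s^2 + bs + c) contributes c.
G(0) = 12·(5) / ((8) · (41)) = 60/328 = 15/82.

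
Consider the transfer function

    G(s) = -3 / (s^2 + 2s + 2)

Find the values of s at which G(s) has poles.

The poles are the roots of the denominator s^2 + 2s + 2 = 0.
Using the quadratic formula: s = (-2 ± √(-4))/2 = -1 ± 1j.

s = -1 ± j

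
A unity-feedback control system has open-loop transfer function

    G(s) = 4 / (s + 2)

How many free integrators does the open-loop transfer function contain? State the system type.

Type 0

The denominator has no factor of s at the origin — no free integrator — so this is a Type 0 system.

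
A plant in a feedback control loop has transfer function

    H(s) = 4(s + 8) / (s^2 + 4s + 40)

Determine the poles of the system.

s = -2 + 6j, -2 - 6j

The poles are the roots of the denominator s^2 + 4s + 40 = 0.
Using the quadratic formula: s = (-4 ± √(-144))/2 = -2 ± 6j.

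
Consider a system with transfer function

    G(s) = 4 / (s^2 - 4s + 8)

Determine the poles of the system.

s = 2 ± 2j

The poles are the roots of the denominator s^2 - 4s + 8 = 0.
Using the quadratic formula: s = (4 ± √(-16))/2 = 2 ± 2j.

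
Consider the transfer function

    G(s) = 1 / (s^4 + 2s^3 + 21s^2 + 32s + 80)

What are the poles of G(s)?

s = ±4j, -1 ± 2j

The poles are the roots of the denominator s^4 + 2s^3 + 21s^2 + 32s + 80 = 0.
No real roots exist; factor into two real quadratics: (s^2 + 16)(s^2 + 2s + 5) = 0.
Each quadratic gives a conjugate pair via the quadratic formula.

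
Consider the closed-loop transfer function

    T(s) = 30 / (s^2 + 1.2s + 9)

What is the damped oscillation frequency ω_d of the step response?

ω_d ≈ 2.939 rad/s

Comparing s^2 + 1.2s + 9 to s^2 + 2ζωₙs + ωₙ²: ωₙ = 3 rad/s and ζ = 1.2/(2·3) = 0.2.
ζωₙ = 1.2/2 = 0.6, so ω_d = ωₙ√(1−ζ²) = √(ωₙ² − (ζωₙ)²) = √(9 − 0.6²) = √8.64 ≈ 2.939 rad/s.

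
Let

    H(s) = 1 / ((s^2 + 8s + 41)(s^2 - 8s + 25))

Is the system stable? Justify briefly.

unstable

The poles can be read from the denominator factors: s = -4 ± 5j, 4 ± 3j.
Since the pole(s) at s = 4 ± 3j lie in the right half-plane, the system is unstable.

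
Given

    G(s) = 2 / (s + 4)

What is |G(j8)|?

|G(j8)| ≈ 0.2236

Substitute s = j8: numerator = 2, denominator = 4 + j8.
|G(j8)| = |2| / |4 + j8| = 2 / 8.9443 ≈ 0.2236.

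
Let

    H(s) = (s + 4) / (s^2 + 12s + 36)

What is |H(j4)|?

Substitute s = j4: numerator = 4 + j4, denominator = 20 + j48.
|H(j4)| = |4 + j4| / |20 + j48| = 5.6569 / 52 ≈ 0.1088.

|H(j4)| ≈ 0.1088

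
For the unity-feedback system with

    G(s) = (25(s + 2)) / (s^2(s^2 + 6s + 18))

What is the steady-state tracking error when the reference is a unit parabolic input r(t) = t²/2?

G(s) has 2 poles at the origin.
This is a Type 2 system. Ka = lim_{s→0} s^2·G(s) = 50/18 = 25/9.
e_ss = 1/Ka = 1/(25/9) = 9/25 ≈ 0.3600.

e_ss = 0.3600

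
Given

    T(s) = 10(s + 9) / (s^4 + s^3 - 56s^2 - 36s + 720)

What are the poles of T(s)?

The poles are the roots of the denominator s^4 + s^3 - 56s^2 - 36s + 720 = 0.
Trying s = -6: the polynomial evaluates to 0, so (s + 6) is a factor.
Dividing out leaves s^3 - 5s^2 - 26s + 120 = 0.
This factors further as (s - 6)(s + 5)(s - 4) = 0.

s = -6, 6, -5, 4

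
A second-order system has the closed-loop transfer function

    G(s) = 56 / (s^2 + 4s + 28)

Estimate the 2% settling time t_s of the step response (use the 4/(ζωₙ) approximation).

Comparing s^2 + 4s + 28 to s^2 + 2ζωₙs + ωₙ²: ωₙ = √28 ≈ 5.292 rad/s and ζ = 4/(2·√28) ≈ 0.3780.
ζωₙ = 4/2 = 2, so t_s ≈ 4/(ζωₙ) = 4/2 = 2 s.

t_s ≈ 2 s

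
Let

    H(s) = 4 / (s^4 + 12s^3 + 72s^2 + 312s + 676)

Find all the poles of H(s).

The poles are the roots of the denominator s^4 + 12s^3 + 72s^2 + 312s + 676 = 0.
No real roots exist; factor into two real quadratics: (s^2 + 10s + 26)(s^2 + 2s + 26) = 0.
Each quadratic gives a conjugate pair via the quadratic formula.

s = -5 + j, -5 - j, -1 + 5j, -1 - 5j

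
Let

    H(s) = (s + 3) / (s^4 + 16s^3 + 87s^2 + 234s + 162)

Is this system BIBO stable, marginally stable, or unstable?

stable

The denominator s^4 + 16s^3 + 87s^2 + 234s + 162 factors as (s + 1)(s^2 + 6s + 18)(s + 9), giving poles at s = -1, -3 + 3j, -3 - 3j, -9.
Since all poles lie strictly in the left half-plane, the system is stable.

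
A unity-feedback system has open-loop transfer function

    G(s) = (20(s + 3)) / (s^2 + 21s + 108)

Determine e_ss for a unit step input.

G(s) has no poles at the origin.
This is a Type 0 system. Kp = lim_{s→0} G(s) = 60/108 = 5/9.
e_ss = 1/(1 + Kp) = 1/(1 + 5/9) = 9/14 ≈ 0.6429.

e_ss = 0.6429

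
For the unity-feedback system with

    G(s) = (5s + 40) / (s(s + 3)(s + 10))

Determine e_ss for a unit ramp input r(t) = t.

e_ss = 0.7500

G(s) has one pole at the origin.
This is a Type 1 system. Kv = lim_{s→0} s·G(s) = 40/30 = 4/3.
e_ss = 1/Kv = 1/(4/3) = 3/4 ≈ 0.7500.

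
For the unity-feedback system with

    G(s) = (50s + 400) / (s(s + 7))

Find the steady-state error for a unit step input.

G(s) has one pole at the origin.
This is a Type 1 system; for a step input the steady-state error is zero.

e_ss = 0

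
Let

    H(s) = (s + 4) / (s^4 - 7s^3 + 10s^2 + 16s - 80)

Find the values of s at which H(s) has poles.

s = 5, 2 + 2j, 2 - 2j, -2

The poles are the roots of the denominator s^4 - 7s^3 + 10s^2 + 16s - 80 = 0.
Trying s = 5: the polynomial evaluates to 0, so (s - 5) is a factor.
Dividing out leaves s^3 - 2s^2 + 16 = 0.
This factors further as (s^2 - 4s + 8)(s + 2) = 0.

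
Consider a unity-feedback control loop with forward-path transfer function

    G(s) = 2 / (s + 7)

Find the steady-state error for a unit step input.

G(s) has no poles at the origin.
This is a Type 0 system. Kp = lim_{s→0} G(s) = 2/7.
e_ss = 1/(1 + Kp) = 1/(1 + 2/7) = 7/9 ≈ 0.7778.

e_ss = 0.7778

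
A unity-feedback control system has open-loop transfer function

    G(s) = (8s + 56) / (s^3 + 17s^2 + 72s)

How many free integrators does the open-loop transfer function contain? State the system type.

Factor s from the denominator: s^3 + 17s^2 + 72s = s·(s^2 + 17s + 72).
There is 1 pole at the origin, so the system is Type 1.

Type 1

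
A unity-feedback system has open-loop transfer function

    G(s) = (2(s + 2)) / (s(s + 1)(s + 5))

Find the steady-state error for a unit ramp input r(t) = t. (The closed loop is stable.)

G(s) has one pole at the origin.
This is a Type 1 system. Kv = lim_{s→0} s·G(s) = 4/5.
e_ss = 1/Kv = 1/(4/5) = 5/4 ≈ 1.250.

e_ss = 1.250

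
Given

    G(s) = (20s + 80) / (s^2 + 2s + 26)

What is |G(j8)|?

Substitute s = j8: numerator = 80 + j160, denominator = -38 + j16.
|G(j8)| = |80 + j160| / |-38 + j16| = 178.89 / 41.231 ≈ 4.339.

|G(j8)| ≈ 4.339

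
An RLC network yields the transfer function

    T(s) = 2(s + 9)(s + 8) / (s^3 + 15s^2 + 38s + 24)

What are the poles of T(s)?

The poles are the roots of the denominator s^3 + 15s^2 + 38s + 24 = 0.
Trying s = -1: the polynomial evaluates to 0, so (s + 1) is a factor.
Dividing out leaves s^2 + 14s + 24 = 0.
Factoring the quadratic: (s + 12)(s + 2) = 0.

s = -1, -12, -2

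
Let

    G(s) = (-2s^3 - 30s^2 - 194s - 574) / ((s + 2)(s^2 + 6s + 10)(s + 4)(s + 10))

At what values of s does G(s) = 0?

Set the numerator to zero: -2s^3 - 30s^2 - 194s - 574 = 0, i.e. -2·(s^3 + 15s^2 + 97s + 287) = 0.
Factoring: (s^2 + 8s + 41)(s + 7) = 0.

s = -4 ± 5j, -7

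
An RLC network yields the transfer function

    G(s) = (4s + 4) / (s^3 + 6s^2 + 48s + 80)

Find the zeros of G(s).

s = -1

Set the numerator to zero: 4s + 4 = 0, i.e. 4·(s + 1) = 0.
So s = -1.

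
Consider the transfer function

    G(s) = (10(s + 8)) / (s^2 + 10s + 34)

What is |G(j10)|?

Substitute s = j10: numerator = 80 + j100, denominator = -66 + j100.
|G(j10)| = |80 + j100| / |-66 + j100| = 128.06 / 119.82 ≈ 1.069.

|G(j10)| ≈ 1.069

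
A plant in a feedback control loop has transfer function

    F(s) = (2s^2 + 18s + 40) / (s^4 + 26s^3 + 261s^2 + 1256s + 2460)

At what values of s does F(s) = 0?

s = -4, -5

Set the numerator to zero: 2s^2 + 18s + 40 = 0, i.e. 2·(s^2 + 9s + 20) = 0.
Factoring: (s + 4)(s + 5) = 0.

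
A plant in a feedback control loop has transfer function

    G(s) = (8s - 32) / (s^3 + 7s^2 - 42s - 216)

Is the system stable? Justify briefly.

The denominator s^3 + 7s^2 - 42s - 216 factors as (s + 9)(s + 4)(s - 6), giving poles at s = -9, -4, 6.
Since the pole(s) at s = 6 lie in the right half-plane, the system is unstable.

unstable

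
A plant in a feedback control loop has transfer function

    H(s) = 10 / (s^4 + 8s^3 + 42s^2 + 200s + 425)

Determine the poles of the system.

The poles are the roots of the denominator s^4 + 8s^3 + 42s^2 + 200s + 425 = 0.
No real roots exist; factor into two real quadratics: (s^2 + 25)(s^2 + 8s + 17) = 0.
Each quadratic gives a conjugate pair via the quadratic formula.

s = ±5j, -4 ± j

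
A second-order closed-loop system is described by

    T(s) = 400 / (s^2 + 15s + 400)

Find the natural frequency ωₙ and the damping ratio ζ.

Compare the denominator to the standard form s^2 + 2ζωₙs + ωₙ².
ωₙ² = 400, so ωₙ = 20 rad/s.
2ζωₙ = 15, so ζ = 15/(2·20) = 0.375.

ωₙ = 20 rad/s, ζ = 0.375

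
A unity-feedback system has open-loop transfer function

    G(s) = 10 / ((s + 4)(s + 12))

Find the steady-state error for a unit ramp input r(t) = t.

G(s) has no poles at the origin.
This is a Type 0 system; Kv = lim_{s→0} s·G(s) = 0, so the steady-state error for a ramp input is infinite.

e_ss = ∞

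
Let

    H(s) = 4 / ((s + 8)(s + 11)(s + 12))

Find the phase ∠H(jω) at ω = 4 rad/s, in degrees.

∠H(j4) ≈ -64.98°

At s = j4: numerator = 4, denominator = 560 + j1200.
∠H = ∠num − ∠den = 0° − (64.983°) = -64.98°.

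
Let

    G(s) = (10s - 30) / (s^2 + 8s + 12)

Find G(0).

Set s = 0: G(0) = (-30) / (12) = -5/2.

G(0) = -5/2 ≈ -2.500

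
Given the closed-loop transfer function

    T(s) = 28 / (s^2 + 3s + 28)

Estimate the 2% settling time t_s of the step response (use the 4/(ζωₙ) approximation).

Comparing s^2 + 3s + 28 to s^2 + 2ζωₙs + ωₙ²: ωₙ = √28 ≈ 5.292 rad/s and ζ = 3/(2·√28) ≈ 0.2835.
ζωₙ = 3/2 = 1.5, so t_s ≈ 4/(ζωₙ) = 4/1.5 ≈ 2.667 s.

t_s ≈ 2.667 s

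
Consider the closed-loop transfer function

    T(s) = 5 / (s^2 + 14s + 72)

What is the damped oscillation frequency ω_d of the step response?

Comparing s^2 + 14s + 72 to s^2 + 2ζωₙs + ωₙ²: ωₙ = √72 ≈ 8.485 rad/s and ζ = 14/(2·√72) ≈ 0.8250.
ζωₙ = 14/2 = 7, so ω_d = ωₙ√(1−ζ²) = √(ωₙ² − (ζωₙ)²) = √(72 − 7²) = √23 ≈ 4.796 rad/s.

ω_d ≈ 4.796 rad/s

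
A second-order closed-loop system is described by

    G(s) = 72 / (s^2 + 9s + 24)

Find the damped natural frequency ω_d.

Comparing s^2 + 9s + 24 to s^2 + 2ζωₙs + ωₙ²: ωₙ = √24 ≈ 4.899 rad/s and ζ = 9/(2·√24) ≈ 0.9186.
ζωₙ = 9/2 = 4.5, so ω_d = ωₙ√(1−ζ²) = √(ωₙ² − (ζωₙ)²) = √(24 − 4.5²) = √3.75 ≈ 1.936 rad/s.

ω_d ≈ 1.936 rad/s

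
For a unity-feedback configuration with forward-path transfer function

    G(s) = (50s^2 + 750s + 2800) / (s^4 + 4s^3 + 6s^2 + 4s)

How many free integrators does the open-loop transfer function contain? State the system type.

Factor s from the denominator: s^4 + 4s^3 + 6s^2 + 4s = s·(s^3 + 4s^2 + 6s + 4).
There is 1 pole at the origin, so the system is Type 1.

Type 1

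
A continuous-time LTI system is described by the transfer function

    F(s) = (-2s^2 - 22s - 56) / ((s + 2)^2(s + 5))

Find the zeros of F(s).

s = -7, -4

Set the numerator to zero: -2s^2 - 22s - 56 = 0, i.e. -2·(s^2 + 11s + 28) = 0.
Factoring: (s + 7)(s + 4) = 0.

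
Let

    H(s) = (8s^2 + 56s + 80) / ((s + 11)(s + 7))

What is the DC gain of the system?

H(0) = 80/77 ≈ 1.039

Set s = 0: H(0) = (80) / (77) = 80/77.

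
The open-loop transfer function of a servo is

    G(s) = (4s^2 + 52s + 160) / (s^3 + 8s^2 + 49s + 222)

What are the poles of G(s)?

The poles are the roots of the denominator s^3 + 8s^2 + 49s + 222 = 0.
Trying s = -6: the polynomial evaluates to 0, so (s + 6) is a factor.
Dividing out leaves s^2 + 2s + 37 = 0.
The quadratic formula then gives s = -1 ± 6j.

s = -6, -1 ± 6j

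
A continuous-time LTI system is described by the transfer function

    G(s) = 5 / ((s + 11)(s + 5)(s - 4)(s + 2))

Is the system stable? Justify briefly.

unstable

The poles can be read from the denominator factors: s = -11, -5, 4, -2.
Since the pole(s) at s = 4 lie in the right half-plane, the system is unstable.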